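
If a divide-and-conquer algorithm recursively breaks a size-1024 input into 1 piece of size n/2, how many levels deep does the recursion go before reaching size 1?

For divide and conquer with division factor 2:

Problem sizes at each level:
Level 0: 1024
Level 1: 512
Level 2: 256
Level 3: 128
Level 4: 64
Level 5: 32
Level 6: 16
Level 7: 8
Level 8: 4
Level 9: 2
Level 10: 1

The root is level 0 and the size-1 base case is level 10 (the tree spans levels 0 through 10, i.e. 11 levels counting the root), so the depth is the number of divisions: log_2(1024) = 10

The recursion tree depth is log_2(1024) = 10. At each level, the problem size is divided by 2, so it takes 10 divisions to reduce to a base case of size 1. The algorithm makes 1 recursive call at each level.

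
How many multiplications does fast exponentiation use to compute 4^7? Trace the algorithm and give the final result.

Computing 4^7 by squaring (build up from 4^1; each line after the first costs one multiplication):

4^1 = 4
4^2 = (4^1)^2 = 4^2 = 16
4^3 = 4 * 4^2 = 4 * 16 = 64
4^6 = (4^3)^2 = 64^2 = 4096
4^7 = 4 * 4^6 = 4 * 4096 = 16384

Result: 16384
Multiplications needed: 4 (4 lines after 4^1)

4^7 = 16384. Using exponentiation by squaring, this requires 4 multiplications. The key idea: if the exponent is even, square the half-power; if odd, multiply by the base once.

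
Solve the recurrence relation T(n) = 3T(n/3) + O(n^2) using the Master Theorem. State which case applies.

Master Theorem for T(n) = 3T(n/3) + O(n^2):

a = 3, b = 3, c = 2
log_b(a) = log_3(3) = 1.0000

Case 3: c = 2 > log_3(3) = 1.0000
T(n) = O(n^2) = O(n^2)

For T(n) = 3T(n/3) + O(n^2): log_3(3) = 1.0000. This is Case 3 of the Master Theorem (c > log_b(a), work dominated by root), giving O(n^2).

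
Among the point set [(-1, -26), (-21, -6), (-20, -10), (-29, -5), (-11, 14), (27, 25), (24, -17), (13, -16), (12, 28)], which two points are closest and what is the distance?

Computing all pairwise distances among 9 points:

d((-1, -26), (-21, -6)) = 28.2843
d((-1, -26), (-20, -10)) = 24.8395
d((-1, -26), (-29, -5)) = 35.0
d((-1, -26), (-11, 14)) = 41.2311
d((-1, -26), (27, 25)) = 58.1808
d((-1, -26), (24, -17)) = 26.5707
d((-1, -26), (13, -16)) = 17.2047
d((-1, -26), (12, 28)) = 55.5428
d((-21, -6), (-20, -10)) = 4.1231 <-- minimum
d((-21, -6), (-29, -5)) = 8.0623
d((-21, -6), (-11, 14)) = 22.3607
d((-21, -6), (27, 25)) = 57.1402
d((-21, -6), (24, -17)) = 46.3249
d((-21, -6), (13, -16)) = 35.4401
d((-21, -6), (12, 28)) = 47.3814
d((-20, -10), (-29, -5)) = 10.2956
d((-20, -10), (-11, 14)) = 25.632
d((-20, -10), (27, 25)) = 58.6003
d((-20, -10), (24, -17)) = 44.5533
d((-20, -10), (13, -16)) = 33.541
d((-20, -10), (12, 28)) = 49.679
d((-29, -5), (-11, 14)) = 26.1725
d((-29, -5), (27, 25)) = 63.5295
d((-29, -5), (24, -17)) = 54.3415
d((-29, -5), (13, -16)) = 43.4166
d((-29, -5), (12, 28)) = 52.6308
d((-11, 14), (27, 25)) = 39.5601
d((-11, 14), (24, -17)) = 46.7547
d((-11, 14), (13, -16)) = 38.4187
d((-11, 14), (12, 28)) = 26.9258
d((27, 25), (24, -17)) = 42.107
d((27, 25), (13, -16)) = 43.3244
d((27, 25), (12, 28)) = 15.2971
d((24, -17), (13, -16)) = 11.0454
d((24, -17), (12, 28)) = 46.5725
d((13, -16), (12, 28)) = 44.0114

Closest pair: (-21, -6) and (-20, -10) with distance 4.1231

The closest pair is (-21, -6) and (-20, -10) with Euclidean distance 4.1231. For 9 points, brute-force pairwise comparison is shown above. For large n, the divide-and-conquer algorithm (sort by x, recurse on halves, check the dividing strip) achieves O(n log n).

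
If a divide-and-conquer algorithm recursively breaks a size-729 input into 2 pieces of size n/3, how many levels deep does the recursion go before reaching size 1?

For divide and conquer with division factor 3:

Problem sizes at each level:
Level 0: 729
Level 1: 243
Level 2: 81
Level 3: 27
Level 4: 9
Level 5: 3
Level 6: 1

The root is level 0 and the size-1 base case is level 6 (the tree spans levels 0 through 6, i.e. 7 levels counting the root), so the depth is the number of divisions: log_3(729) = 6

The recursion tree depth is log_3(729) = 6. At each level, the problem size is divided by 3, so it takes 6 divisions to reduce to a base case of size 1. The algorithm makes 2 recursive calls at each level.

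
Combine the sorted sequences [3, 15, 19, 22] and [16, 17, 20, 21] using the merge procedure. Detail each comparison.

Merging process:

Compare 3 vs 16: take 3 from left. Merged: [3]
Compare 15 vs 16: take 15 from left. Merged: [3, 15]
Compare 19 vs 16: take 16 from right. Merged: [3, 15, 16]
Compare 19 vs 17: take 17 from right. Merged: [3, 15, 16, 17]
Compare 19 vs 20: take 19 from left. Merged: [3, 15, 16, 17, 19]
Compare 22 vs 20: take 20 from right. Merged: [3, 15, 16, 17, 19, 20]
Compare 22 vs 21: take 21 from right. Merged: [3, 15, 16, 17, 19, 20, 21]
Append remaining from left: [22]. Merged: [3, 15, 16, 17, 19, 20, 21, 22]

Final merged array: [3, 15, 16, 17, 19, 20, 21, 22]
Total comparisons: 7

The merged array is [3, 15, 16, 17, 19, 20, 21, 22], requiring 7 comparisons. The merge step runs in O(n) time where n is the total number of elements.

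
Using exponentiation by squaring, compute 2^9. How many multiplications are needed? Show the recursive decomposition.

Computing 2^9 by squaring (build up from 2^1; each line after the first costs one multiplication):

2^1 = 2
2^2 = (2^1)^2 = 2^2 = 4
2^4 = (2^2)^2 = 4^2 = 16
2^8 = (2^4)^2 = 16^2 = 256
2^9 = 2 * 2^8 = 2 * 256 = 512

Result: 512
Multiplications needed: 4 (4 lines after 2^1)

2^9 = 512. Using exponentiation by squaring, this requires 4 multiplications. The key idea: if the exponent is even, square the half-power; if odd, multiply by the base once.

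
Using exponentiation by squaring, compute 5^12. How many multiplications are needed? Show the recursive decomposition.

Computing 5^12 by squaring (build up from 5^1; each line after the first costs one multiplication):

5^1 = 5
5^2 = (5^1)^2 = 5^2 = 25
5^3 = 5 * 5^2 = 5 * 25 = 125
5^6 = (5^3)^2 = 125^2 = 15625
5^12 = (5^6)^2 = 15625^2 = 244140625

Result: 244140625
Multiplications needed: 4 (4 lines after 5^1)

5^12 = 244140625. Using exponentiation by squaring, this requires 4 multiplications. The key idea: if the exponent is even, square the half-power; if odd, multiply by the base once.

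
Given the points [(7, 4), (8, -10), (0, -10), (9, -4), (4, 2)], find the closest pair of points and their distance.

Computing all pairwise distances among 5 points:

d((7, 4), (8, -10)) = 14.0357
d((7, 4), (0, -10)) = 15.6525
d((7, 4), (9, -4)) = 8.2462
d((7, 4), (4, 2)) = 3.6056 <-- minimum
d((8, -10), (0, -10)) = 8.0
d((8, -10), (9, -4)) = 6.0828
d((8, -10), (4, 2)) = 12.6491
d((0, -10), (9, -4)) = 10.8167
d((0, -10), (4, 2)) = 12.6491
d((9, -4), (4, 2)) = 7.8102

Closest pair: (7, 4) and (4, 2) with distance 3.6056

The closest pair is (7, 4) and (4, 2) with Euclidean distance 3.6056. For 5 points, brute-force pairwise comparison is shown above. For large n, the divide-and-conquer algorithm (sort by x, recurse on halves, check the dividing strip) achieves O(n log n).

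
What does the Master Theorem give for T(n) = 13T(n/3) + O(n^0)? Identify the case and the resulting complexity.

Master Theorem for T(n) = 13T(n/3) + O(n^0):

a = 13, b = 3, c = 0
log_b(a) = log_3(13) = 2.3347

Case 1: c = 0 < log_3(13) = 2.3347
T(n) = O(n^(log_3 13))

For T(n) = 13T(n/3) + O(n^0): log_3(13) = 2.3347. This is Case 1 of the Master Theorem (c < log_b(a), work dominated by leaves), giving O(n^(log_3 13)).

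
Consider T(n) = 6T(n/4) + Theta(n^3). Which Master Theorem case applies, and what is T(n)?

Master Theorem for T(n) = 6T(n/4) + O(n^3):

a = 6, b = 4, c = 3
log_b(a) = log_4(6) = 1.2925

Case 3: c = 3 > log_4(6) = 1.2925
T(n) = O(n^3) = O(n^3)

For T(n) = 6T(n/4) + O(n^3): log_4(6) = 1.2925. This is Case 3 of the Master Theorem (c > log_b(a), work dominated by root), giving O(n^3).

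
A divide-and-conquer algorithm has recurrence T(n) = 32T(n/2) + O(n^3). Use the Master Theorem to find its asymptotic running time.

Master Theorem for T(n) = 32T(n/2) + O(n^3):

a = 32, b = 2, c = 3
log_b(a) = log_2(32) = 5.0000

Case 1: c = 3 < log_2(32) = 5.0000
T(n) = O(n^(log_2 32)) = O(n^5)

For T(n) = 32T(n/2) + O(n^3): log_2(32) = 5.0000. This is Case 1 of the Master Theorem (c < log_b(a), work dominated by leaves), giving O(n^5).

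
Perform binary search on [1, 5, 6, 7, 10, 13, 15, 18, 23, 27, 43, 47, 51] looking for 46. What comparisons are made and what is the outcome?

Binary search for 46 in [1, 5, 6, 7, 10, 13, 15, 18, 23, 27, 43, 47, 51]:

lo=0, hi=12, mid=6, arr[mid]=15 -> 15 < 46, search right half
lo=7, hi=12, mid=9, arr[mid]=27 -> 27 < 46, search right half
lo=10, hi=12, mid=11, arr[mid]=47 -> 47 > 46, search left half
lo=10, hi=10, mid=10, arr[mid]=43 -> 43 < 46, search right half
lo=11 > hi=10, target 46 not found

Binary search determines that 46 is not in the array after 4 comparisons. The search space was exhausted without finding the target.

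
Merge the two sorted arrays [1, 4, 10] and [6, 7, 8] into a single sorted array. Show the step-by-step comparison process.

Merging process:

Compare 1 vs 6: take 1 from left. Merged: [1]
Compare 4 vs 6: take 4 from left. Merged: [1, 4]
Compare 10 vs 6: take 6 from right. Merged: [1, 4, 6]
Compare 10 vs 7: take 7 from right. Merged: [1, 4, 6, 7]
Compare 10 vs 8: take 8 from right. Merged: [1, 4, 6, 7, 8]
Append remaining from left: [10]. Merged: [1, 4, 6, 7, 8, 10]

Final merged array: [1, 4, 6, 7, 8, 10]
Total comparisons: 5

The merged array is [1, 4, 6, 7, 8, 10], requiring 5 comparisons. The merge step runs in O(n) time where n is the total number of elements.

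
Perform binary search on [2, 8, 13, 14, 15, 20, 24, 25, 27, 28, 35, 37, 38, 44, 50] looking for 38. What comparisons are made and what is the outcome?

Binary search for 38 in [2, 8, 13, 14, 15, 20, 24, 25, 27, 28, 35, 37, 38, 44, 50]:

lo=0, hi=14, mid=7, arr[mid]=25 -> 25 < 38, search right half
lo=8, hi=14, mid=11, arr[mid]=37 -> 37 < 38, search right half
lo=12, hi=14, mid=13, arr[mid]=44 -> 44 > 38, search left half
lo=12, hi=12, mid=12, arr[mid]=38 -> Found target at index 12!

Binary search finds 38 at index 12 after 4 comparisons. The search repeatedly halves the search space by comparing with the middle element.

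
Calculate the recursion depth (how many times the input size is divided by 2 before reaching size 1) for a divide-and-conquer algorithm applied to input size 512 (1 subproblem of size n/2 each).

For divide and conquer with division factor 2:

Problem sizes at each level:
Level 0: 512
Level 1: 256
Level 2: 128
Level 3: 64
Level 4: 32
Level 5: 16
Level 6: 8
Level 7: 4
Level 8: 2
Level 9: 1

The root is level 0 and the size-1 base case is level 9 (the tree spans levels 0 through 9, i.e. 10 levels counting the root), so the depth is the number of divisions: log_2(512) = 9

The recursion tree depth is log_2(512) = 9. At each level, the problem size is divided by 2, so it takes 9 divisions to reduce to a base case of size 1. The algorithm makes 1 recursive call at each level.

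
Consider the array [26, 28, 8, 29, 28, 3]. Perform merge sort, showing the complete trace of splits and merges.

Merge sort trace:

Split: [26, 28, 8, 29, 28, 3] -> [26, 28, 8] and [29, 28, 3]
  Split: [26, 28, 8] -> [26] and [28, 8]
    Split: [28, 8] -> [28] and [8]
    Merge: [28] + [8] -> [8, 28]
  Merge: [26] + [8, 28] -> [8, 26, 28]
  Split: [29, 28, 3] -> [29] and [28, 3]
    Split: [28, 3] -> [28] and [3]
    Merge: [28] + [3] -> [3, 28]
  Merge: [29] + [3, 28] -> [3, 28, 29]
Merge: [8, 26, 28] + [3, 28, 29] -> [3, 8, 26, 28, 28, 29]

Final sorted array: [3, 8, 26, 28, 28, 29]

The merge sort proceeds by recursively splitting the array and merging sorted halves.
After all merges, the sorted array is [3, 8, 26, 28, 28, 29].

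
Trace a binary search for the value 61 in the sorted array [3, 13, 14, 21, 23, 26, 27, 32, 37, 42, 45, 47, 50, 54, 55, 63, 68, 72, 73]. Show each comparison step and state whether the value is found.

Binary search for 61 in [3, 13, 14, 21, 23, 26, 27, 32, 37, 42, 45, 47, 50, 54, 55, 63, 68, 72, 73]:

lo=0, hi=18, mid=9, arr[mid]=42 -> 42 < 61, search right half
lo=10, hi=18, mid=14, arr[mid]=55 -> 55 < 61, search right half
lo=15, hi=18, mid=16, arr[mid]=68 -> 68 > 61, search left half
lo=15, hi=15, mid=15, arr[mid]=63 -> 63 > 61, search left half
lo=15 > hi=14, target 61 not found

Binary search determines that 61 is not in the array after 4 comparisons. The search space was exhausted without finding the target.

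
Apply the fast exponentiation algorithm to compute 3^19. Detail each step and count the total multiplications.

Computing 3^19 by squaring (build up from 3^1; each line after the first costs one multiplication):

3^1 = 3
3^2 = (3^1)^2 = 3^2 = 9
3^4 = (3^2)^2 = 9^2 = 81
3^8 = (3^4)^2 = 81^2 = 6561
3^9 = 3 * 3^8 = 3 * 6561 = 19683
3^18 = (3^9)^2 = 19683^2 = 387420489
3^19 = 3 * 3^18 = 3 * 387420489 = 1162261467

Result: 1162261467
Multiplications needed: 6 (6 lines after 3^1)

3^19 = 1162261467. Using exponentiation by squaring, this requires 6 multiplications. The key idea: if the exponent is even, square the half-power; if odd, multiply by the base once.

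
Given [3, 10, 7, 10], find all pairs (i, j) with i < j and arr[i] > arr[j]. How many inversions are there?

Finding inversions in [3, 10, 7, 10]:

(1, 2): arr[1]=10 > arr[2]=7

Total inversions: 1

The array has 1 inversion(s): (1,2). Each pair (i,j) satisfies i < j and arr[i] > arr[j].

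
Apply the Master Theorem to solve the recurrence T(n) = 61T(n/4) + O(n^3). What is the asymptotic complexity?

Master Theorem for T(n) = 61T(n/4) + O(n^3):

a = 61, b = 4, c = 3
log_b(a) = log_4(61) = 2.9654

Case 3: c = 3 > log_4(61) = 2.9654
T(n) = O(n^3) = O(n^3)

For T(n) = 61T(n/4) + O(n^3): log_4(61) = 2.9654. This is Case 3 of the Master Theorem (c > log_b(a), work dominated by root), giving O(n^3).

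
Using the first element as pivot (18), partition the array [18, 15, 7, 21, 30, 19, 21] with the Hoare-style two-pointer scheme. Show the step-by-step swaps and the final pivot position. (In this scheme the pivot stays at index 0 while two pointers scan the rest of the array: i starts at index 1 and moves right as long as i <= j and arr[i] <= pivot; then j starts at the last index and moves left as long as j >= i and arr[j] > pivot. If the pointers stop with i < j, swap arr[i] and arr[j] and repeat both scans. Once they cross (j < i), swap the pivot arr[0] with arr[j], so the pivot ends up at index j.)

Hoare-style two-pointer partition with pivot = 18:

Initial array: [18, 15, 7, 21, 30, 19, 21]

Pointers start at i = 1, j = 6.
i ends at 3, j ends at 2: the pointers have crossed (j < i), so scanning stops.

Swap pivot arr[0] with arr[2] to place pivot at position 2: [7, 15, 18, 21, 30, 19, 21]
Pivot position: 2

After partitioning with pivot 18, the array becomes [7, 15, 18, 21, 30, 19, 21]. The pivot is placed at index 2. All elements to the left of the pivot are <= 18, and all elements to the right are > 18.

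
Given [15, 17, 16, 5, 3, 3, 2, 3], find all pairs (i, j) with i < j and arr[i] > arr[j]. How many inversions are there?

Finding inversions in [15, 17, 16, 5, 3, 3, 2, 3]:

(0, 3): arr[0]=15 > arr[3]=5
(0, 4): arr[0]=15 > arr[4]=3
(0, 5): arr[0]=15 > arr[5]=3
(0, 6): arr[0]=15 > arr[6]=2
(0, 7): arr[0]=15 > arr[7]=3
(1, 2): arr[1]=17 > arr[2]=16
(1, 3): arr[1]=17 > arr[3]=5
(1, 4): arr[1]=17 > arr[4]=3
(1, 5): arr[1]=17 > arr[5]=3
(1, 6): arr[1]=17 > arr[6]=2
(1, 7): arr[1]=17 > arr[7]=3
(2, 3): arr[2]=16 > arr[3]=5
(2, 4): arr[2]=16 > arr[4]=3
(2, 5): arr[2]=16 > arr[5]=3
(2, 6): arr[2]=16 > arr[6]=2
(2, 7): arr[2]=16 > arr[7]=3
(3, 4): arr[3]=5 > arr[4]=3
(3, 5): arr[3]=5 > arr[5]=3
(3, 6): arr[3]=5 > arr[6]=2
(3, 7): arr[3]=5 > arr[7]=3
(4, 6): arr[4]=3 > arr[6]=2
(5, 6): arr[5]=3 > arr[6]=2

Total inversions: 22

The array has 22 inversion(s): (0,3), (0,4), (0,5), (0,6), (0,7), (1,2), (1,3), (1,4), (1,5), (1,6), (1,7), (2,3), (2,4), (2,5), (2,6), (2,7), (3,4), (3,5), (3,6), (3,7), (4,6), (5,6). Each pair (i,j) satisfies i < j and arr[i] > arr[j].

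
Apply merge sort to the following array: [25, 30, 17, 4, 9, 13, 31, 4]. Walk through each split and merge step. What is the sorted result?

Merge sort trace:

Split: [25, 30, 17, 4, 9, 13, 31, 4] -> [25, 30, 17, 4] and [9, 13, 31, 4]
  Split: [25, 30, 17, 4] -> [25, 30] and [17, 4]
    Split: [25, 30] -> [25] and [30]
    Merge: [25] + [30] -> [25, 30]
    Split: [17, 4] -> [17] and [4]
    Merge: [17] + [4] -> [4, 17]
  Merge: [25, 30] + [4, 17] -> [4, 17, 25, 30]
  Split: [9, 13, 31, 4] -> [9, 13] and [31, 4]
    Split: [9, 13] -> [9] and [13]
    Merge: [9] + [13] -> [9, 13]
    Split: [31, 4] -> [31] and [4]
    Merge: [31] + [4] -> [4, 31]
  Merge: [9, 13] + [4, 31] -> [4, 9, 13, 31]
Merge: [4, 17, 25, 30] + [4, 9, 13, 31] -> [4, 4, 9, 13, 17, 25, 30, 31]

Final sorted array: [4, 4, 9, 13, 17, 25, 30, 31]

The merge sort proceeds by recursively splitting the array and merging sorted halves.
After all merges, the sorted array is [4, 4, 9, 13, 17, 25, 30, 31].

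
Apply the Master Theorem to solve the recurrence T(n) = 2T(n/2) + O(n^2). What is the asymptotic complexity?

Master Theorem for T(n) = 2T(n/2) + O(n^2):

a = 2, b = 2, c = 2
log_b(a) = log_2(2) = 1.0000

Case 3: c = 2 > log_2(2) = 1.0000
T(n) = O(n^2) = O(n^2)

For T(n) = 2T(n/2) + O(n^2): log_2(2) = 1.0000. This is Case 3 of the Master Theorem (c > log_b(a), work dominated by root), giving O(n^2).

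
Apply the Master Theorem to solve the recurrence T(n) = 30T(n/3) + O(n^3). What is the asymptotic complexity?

Master Theorem for T(n) = 30T(n/3) + O(n^3):

a = 30, b = 3, c = 3
log_b(a) = log_3(30) = 3.0959

Case 1: c = 3 < log_3(30) = 3.0959
T(n) = O(n^(log_3 30))

For T(n) = 30T(n/3) + O(n^3): log_3(30) = 3.0959. This is Case 1 of the Master Theorem (c < log_b(a), work dominated by leaves), giving O(n^(log_3 30)).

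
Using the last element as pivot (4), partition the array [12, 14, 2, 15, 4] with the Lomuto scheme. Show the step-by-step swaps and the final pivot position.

Lomuto partition with pivot = 4:

Initial array: [12, 14, 2, 15, 4]

arr[0]=12 > 4: no swap
arr[1]=14 > 4: no swap
arr[2]=2 <= 4: swap with position 0, array becomes [2, 14, 12, 15, 4]
arr[3]=15 > 4: no swap

Place pivot at position 1: [2, 4, 12, 15, 14]
Pivot position: 1

After partitioning with pivot 4, the array becomes [2, 4, 12, 15, 14]. The pivot is placed at index 1. All elements to the left of the pivot are <= 4, and all elements to the right are > 4.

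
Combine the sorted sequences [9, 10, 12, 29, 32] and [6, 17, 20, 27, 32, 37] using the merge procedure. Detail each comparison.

Merging process:

Compare 9 vs 6: take 6 from right. Merged: [6]
Compare 9 vs 17: take 9 from left. Merged: [6, 9]
Compare 10 vs 17: take 10 from left. Merged: [6, 9, 10]
Compare 12 vs 17: take 12 from left. Merged: [6, 9, 10, 12]
Compare 29 vs 17: take 17 from right. Merged: [6, 9, 10, 12, 17]
Compare 29 vs 20: take 20 from right. Merged: [6, 9, 10, 12, 17, 20]
Compare 29 vs 27: take 27 from right. Merged: [6, 9, 10, 12, 17, 20, 27]
Compare 29 vs 32: take 29 from left. Merged: [6, 9, 10, 12, 17, 20, 27, 29]
Compare 32 vs 32: take 32 from left. Merged: [6, 9, 10, 12, 17, 20, 27, 29, 32]
Append remaining from right: [32, 37]. Merged: [6, 9, 10, 12, 17, 20, 27, 29, 32, 32, 37]

Final merged array: [6, 9, 10, 12, 17, 20, 27, 29, 32, 32, 37]
Total comparisons: 9

The merged array is [6, 9, 10, 12, 17, 20, 27, 29, 32, 32, 37], requiring 9 comparisons. The merge step runs in O(n) time where n is the total number of elements.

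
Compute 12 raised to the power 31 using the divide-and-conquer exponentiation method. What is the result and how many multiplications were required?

Computing 12^31 by squaring (build up from 12^1; each line after the first costs one multiplication):

12^1 = 12
12^2 = (12^1)^2 = 12^2 = 144
12^3 = 12 * 12^2 = 12 * 144 = 1728
12^6 = (12^3)^2 = 1728^2 = 2985984
12^7 = 12 * 12^6 = 12 * 2985984 = 35831808
12^14 = (12^7)^2 = 35831808^2 = 1283918464548864
12^15 = 12 * 12^14 = 12 * 1283918464548864 = 15407021574586368
12^30 = (12^15)^2 = 15407021574586368^2 = 237376313799769806328950291431424
12^31 = 12 * 12^30 = 12 * 237376313799769806328950291431424 = 2848515765597237675947403497177088

Result: 2848515765597237675947403497177088
Multiplications needed: 8 (8 lines after 12^1)

12^31 = 2848515765597237675947403497177088. Using exponentiation by squaring, this requires 8 multiplications. The key idea: if the exponent is even, square the half-power; if odd, multiply by the base once.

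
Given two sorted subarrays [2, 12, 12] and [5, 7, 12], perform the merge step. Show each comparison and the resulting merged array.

Merging process:

Compare 2 vs 5: take 2 from left. Merged: [2]
Compare 12 vs 5: take 5 from right. Merged: [2, 5]
Compare 12 vs 7: take 7 from right. Merged: [2, 5, 7]
Compare 12 vs 12: take 12 from left. Merged: [2, 5, 7, 12]
Compare 12 vs 12: take 12 from left. Merged: [2, 5, 7, 12, 12]
Append remaining from right: [12]. Merged: [2, 5, 7, 12, 12, 12]

Final merged array: [2, 5, 7, 12, 12, 12]
Total comparisons: 5

The merged array is [2, 5, 7, 12, 12, 12], requiring 5 comparisons. The merge step runs in O(n) time where n is the total number of elements.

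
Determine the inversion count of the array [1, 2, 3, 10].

Finding inversions in [1, 2, 3, 10]:


Total inversions: 0

The array has 0 inversions. It is already sorted.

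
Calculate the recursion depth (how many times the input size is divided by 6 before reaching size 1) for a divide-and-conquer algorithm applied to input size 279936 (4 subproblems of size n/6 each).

For divide and conquer with division factor 6:

Problem sizes at each level:
Level 0: 279936
Level 1: 46656
Level 2: 7776
Level 3: 1296
Level 4: 216
Level 5: 36
Level 6: 6
Level 7: 1

The root is level 0 and the size-1 base case is level 7 (the tree spans levels 0 through 7, i.e. 8 levels counting the root), so the depth is the number of divisions: log_6(279936) = 7

The recursion tree depth is log_6(279936) = 7. At each level, the problem size is divided by 6, so it takes 7 divisions to reduce to a base case of size 1. The algorithm makes 4 recursive calls at each level.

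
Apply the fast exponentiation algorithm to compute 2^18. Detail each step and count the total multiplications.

Computing 2^18 by squaring (build up from 2^1; each line after the first costs one multiplication):

2^1 = 2
2^2 = (2^1)^2 = 2^2 = 4
2^4 = (2^2)^2 = 4^2 = 16
2^8 = (2^4)^2 = 16^2 = 256
2^9 = 2 * 2^8 = 2 * 256 = 512
2^18 = (2^9)^2 = 512^2 = 262144

Result: 262144
Multiplications needed: 5 (5 lines after 2^1)

2^18 = 262144. Using exponentiation by squaring, this requires 5 multiplications. The key idea: if the exponent is even, square the half-power; if odd, multiply by the base once.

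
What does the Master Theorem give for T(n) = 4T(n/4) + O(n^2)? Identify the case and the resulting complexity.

Master Theorem for T(n) = 4T(n/4) + O(n^2):

a = 4, b = 4, c = 2
log_b(a) = log_4(4) = 1.0000

Case 3: c = 2 > log_4(4) = 1.0000
T(n) = O(n^2) = O(n^2)

For T(n) = 4T(n/4) + O(n^2): log_4(4) = 1.0000. This is Case 3 of the Master Theorem (c > log_b(a), work dominated by root), giving O(n^2).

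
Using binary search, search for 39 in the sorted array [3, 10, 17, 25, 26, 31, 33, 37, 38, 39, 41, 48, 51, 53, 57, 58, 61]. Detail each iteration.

Binary search for 39 in [3, 10, 17, 25, 26, 31, 33, 37, 38, 39, 41, 48, 51, 53, 57, 58, 61]:

lo=0, hi=16, mid=8, arr[mid]=38 -> 38 < 39, search right half
lo=9, hi=16, mid=12, arr[mid]=51 -> 51 > 39, search left half
lo=9, hi=11, mid=10, arr[mid]=41 -> 41 > 39, search left half
lo=9, hi=9, mid=9, arr[mid]=39 -> Found target at index 9!

Binary search finds 39 at index 9 after 4 comparisons. The search repeatedly halves the search space by comparing with the middle element.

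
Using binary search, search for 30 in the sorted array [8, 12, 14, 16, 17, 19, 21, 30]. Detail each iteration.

Binary search for 30 in [8, 12, 14, 16, 17, 19, 21, 30]:

lo=0, hi=7, mid=3, arr[mid]=16 -> 16 < 30, search right half
lo=4, hi=7, mid=5, arr[mid]=19 -> 19 < 30, search right half
lo=6, hi=7, mid=6, arr[mid]=21 -> 21 < 30, search right half
lo=7, hi=7, mid=7, arr[mid]=30 -> Found target at index 7!

Binary search finds 30 at index 7 after 4 comparisons. The search repeatedly halves the search space by comparing with the middle element.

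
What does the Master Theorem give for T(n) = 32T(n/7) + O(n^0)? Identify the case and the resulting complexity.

Master Theorem for T(n) = 32T(n/7) + O(n^0):

a = 32, b = 7, c = 0
log_b(a) = log_7(32) = 1.7810

Case 1: c = 0 < log_7(32) = 1.7810
T(n) = O(n^(log_7 32))

For T(n) = 32T(n/7) + O(n^0): log_7(32) = 1.7810. This is Case 1 of the Master Theorem (c < log_b(a), work dominated by leaves), giving O(n^(log_7 32)).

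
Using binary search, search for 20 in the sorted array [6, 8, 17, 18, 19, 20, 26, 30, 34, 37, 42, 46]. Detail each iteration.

Binary search for 20 in [6, 8, 17, 18, 19, 20, 26, 30, 34, 37, 42, 46]:

lo=0, hi=11, mid=5, arr[mid]=20 -> Found target at index 5!

Binary search finds 20 at index 5 after 1 comparisons. The search repeatedly halves the search space by comparing with the middle element.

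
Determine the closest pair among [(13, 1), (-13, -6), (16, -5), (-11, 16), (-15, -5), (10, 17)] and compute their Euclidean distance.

Computing all pairwise distances among 6 points:

d((13, 1), (-13, -6)) = 26.9258
d((13, 1), (16, -5)) = 6.7082
d((13, 1), (-11, 16)) = 28.3019
d((13, 1), (-15, -5)) = 28.6356
d((13, 1), (10, 17)) = 16.2788
d((-13, -6), (16, -5)) = 29.0172
d((-13, -6), (-11, 16)) = 22.0907
d((-13, -6), (-15, -5)) = 2.2361 <-- minimum
d((-13, -6), (10, 17)) = 32.5269
d((16, -5), (-11, 16)) = 34.2053
d((16, -5), (-15, -5)) = 31.0
d((16, -5), (10, 17)) = 22.8035
d((-11, 16), (-15, -5)) = 21.3776
d((-11, 16), (10, 17)) = 21.0238
d((-15, -5), (10, 17)) = 33.3017

Closest pair: (-13, -6) and (-15, -5) with distance 2.2361

The closest pair is (-13, -6) and (-15, -5) with Euclidean distance 2.2361. For 6 points, brute-force pairwise comparison is shown above. For large n, the divide-and-conquer algorithm (sort by x, recurse on halves, check the dividing strip) achieves O(n log n).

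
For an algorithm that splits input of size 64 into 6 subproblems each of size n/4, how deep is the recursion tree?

For divide and conquer with division factor 4:

Problem sizes at each level:
Level 0: 64
Level 1: 16
Level 2: 4
Level 3: 1

The root is level 0 and the size-1 base case is level 3 (the tree spans levels 0 through 3, i.e. 4 levels counting the root), so the depth is the number of divisions: log_4(64) = 3

The recursion tree depth is log_4(64) = 3. At each level, the problem size is divided by 4, so it takes 3 divisions to reduce to a base case of size 1. The algorithm makes 6 recursive calls at each level.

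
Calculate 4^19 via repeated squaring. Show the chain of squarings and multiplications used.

Computing 4^19 by squaring (build up from 4^1; each line after the first costs one multiplication):

4^1 = 4
4^2 = (4^1)^2 = 4^2 = 16
4^4 = (4^2)^2 = 16^2 = 256
4^8 = (4^4)^2 = 256^2 = 65536
4^9 = 4 * 4^8 = 4 * 65536 = 262144
4^18 = (4^9)^2 = 262144^2 = 68719476736
4^19 = 4 * 4^18 = 4 * 68719476736 = 274877906944

Result: 274877906944
Multiplications needed: 6 (6 lines after 4^1)

4^19 = 274877906944. Using exponentiation by squaring, this requires 6 multiplications. The key idea: if the exponent is even, square the half-power; if odd, multiply by the base once.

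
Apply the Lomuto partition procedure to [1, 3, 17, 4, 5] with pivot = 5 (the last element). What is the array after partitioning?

Lomuto partition with pivot = 5:

Initial array: [1, 3, 17, 4, 5]

arr[0]=1 <= 5: swap with position 0, array becomes [1, 3, 17, 4, 5]
arr[1]=3 <= 5: swap with position 1, array becomes [1, 3, 17, 4, 5]
arr[2]=17 > 5: no swap
arr[3]=4 <= 5: swap with position 2, array becomes [1, 3, 4, 17, 5]

Place pivot at position 3: [1, 3, 4, 5, 17]
Pivot position: 3

After partitioning with pivot 5, the array becomes [1, 3, 4, 5, 17]. The pivot is placed at index 3. All elements to the left of the pivot are <= 5, and all elements to the right are > 5.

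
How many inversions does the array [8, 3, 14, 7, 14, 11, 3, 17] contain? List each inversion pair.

Finding inversions in [8, 3, 14, 7, 14, 11, 3, 17]:

(0, 1): arr[0]=8 > arr[1]=3
(0, 3): arr[0]=8 > arr[3]=7
(0, 6): arr[0]=8 > arr[6]=3
(2, 3): arr[2]=14 > arr[3]=7
(2, 5): arr[2]=14 > arr[5]=11
(2, 6): arr[2]=14 > arr[6]=3
(3, 6): arr[3]=7 > arr[6]=3
(4, 5): arr[4]=14 > arr[5]=11
(4, 6): arr[4]=14 > arr[6]=3
(5, 6): arr[5]=11 > arr[6]=3

Total inversions: 10

The array has 10 inversion(s): (0,1), (0,3), (0,6), (2,3), (2,5), (2,6), (3,6), (4,5), (4,6), (5,6). Each pair (i,j) satisfies i < j and arr[i] > arr[j].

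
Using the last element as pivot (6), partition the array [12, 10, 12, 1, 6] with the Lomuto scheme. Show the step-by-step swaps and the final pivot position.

Lomuto partition with pivot = 6:

Initial array: [12, 10, 12, 1, 6]

arr[0]=12 > 6: no swap
arr[1]=10 > 6: no swap
arr[2]=12 > 6: no swap
arr[3]=1 <= 6: swap with position 0, array becomes [1, 10, 12, 12, 6]

Place pivot at position 1: [1, 6, 12, 12, 10]
Pivot position: 1

After partitioning with pivot 6, the array becomes [1, 6, 12, 12, 10]. The pivot is placed at index 1. All elements to the left of the pivot are <= 6, and all elements to the right are > 6.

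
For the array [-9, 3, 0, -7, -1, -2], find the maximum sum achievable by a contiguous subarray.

Using Kadane's algorithm on [-9, 3, 0, -7, -1, -2]:

Scanning through the array:
Position 1 (value 3): max_ending_here = 3, max_so_far = 3
Position 2 (value 0): max_ending_here = 3, max_so_far = 3
Position 3 (value -7): max_ending_here = -4, max_so_far = 3
Position 4 (value -1): max_ending_here = -1, max_so_far = 3
Position 5 (value -2): max_ending_here = -2, max_so_far = 3

Maximum subarray: [3]
Maximum sum: 3

The maximum subarray is [3] with sum 3. This subarray runs from index 1 to index 1.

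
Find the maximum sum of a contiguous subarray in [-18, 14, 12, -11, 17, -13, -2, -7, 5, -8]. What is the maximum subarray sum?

Using Kadane's algorithm on [-18, 14, 12, -11, 17, -13, -2, -7, 5, -8]:

Scanning through the array:
Position 1 (value 14): max_ending_here = 14, max_so_far = 14
Position 2 (value 12): max_ending_here = 26, max_so_far = 26
Position 3 (value -11): max_ending_here = 15, max_so_far = 26
Position 4 (value 17): max_ending_here = 32, max_so_far = 32
Position 5 (value -13): max_ending_here = 19, max_so_far = 32
Position 6 (value -2): max_ending_here = 17, max_so_far = 32
Position 7 (value -7): max_ending_here = 10, max_so_far = 32
Position 8 (value 5): max_ending_here = 15, max_so_far = 32
Position 9 (value -8): max_ending_here = 7, max_so_far = 32

Maximum subarray: [14, 12, -11, 17]
Maximum sum: 32

The maximum subarray is [14, 12, -11, 17] with sum 32. This subarray runs from index 1 to index 4.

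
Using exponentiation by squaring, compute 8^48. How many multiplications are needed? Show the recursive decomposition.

Computing 8^48 by squaring (build up from 8^1; each line after the first costs one multiplication):

8^1 = 8
8^2 = (8^1)^2 = 8^2 = 64
8^3 = 8 * 8^2 = 8 * 64 = 512
8^6 = (8^3)^2 = 512^2 = 262144
8^12 = (8^6)^2 = 262144^2 = 68719476736
8^24 = (8^12)^2 = 68719476736^2 = 4722366482869645213696
8^48 = (8^24)^2 = 4722366482869645213696^2 = 22300745198530623141535718272648361505980416

Result: 22300745198530623141535718272648361505980416
Multiplications needed: 6 (6 lines after 8^1)

8^48 = 22300745198530623141535718272648361505980416. Using exponentiation by squaring, this requires 6 multiplications. The key idea: if the exponent is even, square the half-power; if odd, multiply by the base once.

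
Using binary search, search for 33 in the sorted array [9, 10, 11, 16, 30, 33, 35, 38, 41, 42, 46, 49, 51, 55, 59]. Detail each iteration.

Binary search for 33 in [9, 10, 11, 16, 30, 33, 35, 38, 41, 42, 46, 49, 51, 55, 59]:

lo=0, hi=14, mid=7, arr[mid]=38 -> 38 > 33, search left half
lo=0, hi=6, mid=3, arr[mid]=16 -> 16 < 33, search right half
lo=4, hi=6, mid=5, arr[mid]=33 -> Found target at index 5!

Binary search finds 33 at index 5 after 3 comparisons. The search repeatedly halves the search space by comparing with the middle element.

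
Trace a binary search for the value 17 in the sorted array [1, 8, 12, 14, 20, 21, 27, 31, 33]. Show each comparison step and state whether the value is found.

Binary search for 17 in [1, 8, 12, 14, 20, 21, 27, 31, 33]:

lo=0, hi=8, mid=4, arr[mid]=20 -> 20 > 17, search left half
lo=0, hi=3, mid=1, arr[mid]=8 -> 8 < 17, search right half
lo=2, hi=3, mid=2, arr[mid]=12 -> 12 < 17, search right half
lo=3, hi=3, mid=3, arr[mid]=14 -> 14 < 17, search right half
lo=4 > hi=3, target 17 not found

Binary search determines that 17 is not in the array after 4 comparisons. The search space was exhausted without finding the target.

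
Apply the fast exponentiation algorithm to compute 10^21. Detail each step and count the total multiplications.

Computing 10^21 by squaring (build up from 10^1; each line after the first costs one multiplication):

10^1 = 10
10^2 = (10^1)^2 = 10^2 = 100
10^4 = (10^2)^2 = 100^2 = 10000
10^5 = 10 * 10^4 = 10 * 10000 = 100000
10^10 = (10^5)^2 = 100000^2 = 10000000000
10^20 = (10^10)^2 = 10000000000^2 = 100000000000000000000
10^21 = 10 * 10^20 = 10 * 100000000000000000000 = 1000000000000000000000

Result: 1000000000000000000000
Multiplications needed: 6 (6 lines after 10^1)

10^21 = 1000000000000000000000. Using exponentiation by squaring, this requires 6 multiplications. The key idea: if the exponent is even, square the half-power; if odd, multiply by the base once.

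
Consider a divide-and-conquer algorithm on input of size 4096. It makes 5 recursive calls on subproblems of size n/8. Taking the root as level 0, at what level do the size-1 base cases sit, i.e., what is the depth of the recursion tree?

For divide and conquer with division factor 8:

Problem sizes at each level:
Level 0: 4096
Level 1: 512
Level 2: 64
Level 3: 8
Level 4: 1

The root is level 0 and the size-1 base case is level 4 (the tree spans levels 0 through 4, i.e. 5 levels counting the root), so the depth is the number of divisions: log_8(4096) = 4

The recursion tree depth is log_8(4096) = 4. At each level, the problem size is divided by 8, so it takes 4 divisions to reduce to a base case of size 1. The algorithm makes 5 recursive calls at each level.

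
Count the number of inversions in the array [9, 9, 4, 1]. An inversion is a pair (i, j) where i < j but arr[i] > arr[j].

Finding inversions in [9, 9, 4, 1]:

(0, 2): arr[0]=9 > arr[2]=4
(0, 3): arr[0]=9 > arr[3]=1
(1, 2): arr[1]=9 > arr[2]=4
(1, 3): arr[1]=9 > arr[3]=1
(2, 3): arr[2]=4 > arr[3]=1

Total inversions: 5

The array has 5 inversion(s): (0,2), (0,3), (1,2), (1,3), (2,3). Each pair (i,j) satisfies i < j and arr[i] > arr[j].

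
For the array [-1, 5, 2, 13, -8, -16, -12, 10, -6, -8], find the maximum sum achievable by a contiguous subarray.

Using Kadane's algorithm on [-1, 5, 2, 13, -8, -16, -12, 10, -6, -8]:

Scanning through the array:
Position 1 (value 5): max_ending_here = 5, max_so_far = 5
Position 2 (value 2): max_ending_here = 7, max_so_far = 7
Position 3 (value 13): max_ending_here = 20, max_so_far = 20
Position 4 (value -8): max_ending_here = 12, max_so_far = 20
Position 5 (value -16): max_ending_here = -4, max_so_far = 20
Position 6 (value -12): max_ending_here = -12, max_so_far = 20
Position 7 (value 10): max_ending_here = 10, max_so_far = 20
Position 8 (value -6): max_ending_here = 4, max_so_far = 20
Position 9 (value -8): max_ending_here = -4, max_so_far = 20

Maximum subarray: [5, 2, 13]
Maximum sum: 20

The maximum subarray is [5, 2, 13] with sum 20. This subarray runs from index 1 to index 3.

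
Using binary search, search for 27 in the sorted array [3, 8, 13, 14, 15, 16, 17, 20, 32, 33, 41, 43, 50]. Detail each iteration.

Binary search for 27 in [3, 8, 13, 14, 15, 16, 17, 20, 32, 33, 41, 43, 50]:

lo=0, hi=12, mid=6, arr[mid]=17 -> 17 < 27, search right half
lo=7, hi=12, mid=9, arr[mid]=33 -> 33 > 27, search left half
lo=7, hi=8, mid=7, arr[mid]=20 -> 20 < 27, search right half
lo=8, hi=8, mid=8, arr[mid]=32 -> 32 > 27, search left half
lo=8 > hi=7, target 27 not found

Binary search determines that 27 is not in the array after 4 comparisons. The search space was exhausted without finding the target.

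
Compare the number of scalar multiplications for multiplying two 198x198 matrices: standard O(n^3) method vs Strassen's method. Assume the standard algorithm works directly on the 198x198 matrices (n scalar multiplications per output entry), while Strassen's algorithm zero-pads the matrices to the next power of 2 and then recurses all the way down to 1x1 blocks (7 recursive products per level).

Matrix multiplication for 198x198 matrices:

Strassen's algorithm requires power-of-2 dimensions. Pad 198x198 to 256x256 (next power of 2).

Standard algorithm: 198^3 = 7762392 multiplications
Strassen's algorithm: 7^(log2(256)) = 7^8 = 5764801 multiplications
Savings: 7762392 - 5764801 = 1997591 multiplications

Standard: 7762392 multiplications (198^3). Strassen: 5764801 multiplications (7^8, after padding to 256x256). Strassen reduces 8 recursive multiplications to 7 at each level.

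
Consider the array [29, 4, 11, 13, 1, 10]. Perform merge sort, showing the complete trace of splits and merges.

Merge sort trace:

Split: [29, 4, 11, 13, 1, 10] -> [29, 4, 11] and [13, 1, 10]
  Split: [29, 4, 11] -> [29] and [4, 11]
    Split: [4, 11] -> [4] and [11]
    Merge: [4] + [11] -> [4, 11]
  Merge: [29] + [4, 11] -> [4, 11, 29]
  Split: [13, 1, 10] -> [13] and [1, 10]
    Split: [1, 10] -> [1] and [10]
    Merge: [1] + [10] -> [1, 10]
  Merge: [13] + [1, 10] -> [1, 10, 13]
Merge: [4, 11, 29] + [1, 10, 13] -> [1, 4, 10, 11, 13, 29]

Final sorted array: [1, 4, 10, 11, 13, 29]

The merge sort proceeds by recursively splitting the array and merging sorted halves.
After all merges, the sorted array is [1, 4, 10, 11, 13, 29].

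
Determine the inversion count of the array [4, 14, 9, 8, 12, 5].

Finding inversions in [4, 14, 9, 8, 12, 5]:

(1, 2): arr[1]=14 > arr[2]=9
(1, 3): arr[1]=14 > arr[3]=8
(1, 4): arr[1]=14 > arr[4]=12
(1, 5): arr[1]=14 > arr[5]=5
(2, 3): arr[2]=9 > arr[3]=8
(2, 5): arr[2]=9 > arr[5]=5
(3, 5): arr[3]=8 > arr[5]=5
(4, 5): arr[4]=12 > arr[5]=5

Total inversions: 8

The array has 8 inversion(s): (1,2), (1,3), (1,4), (1,5), (2,3), (2,5), (3,5), (4,5). Each pair (i,j) satisfies i < j and arr[i] > arr[j].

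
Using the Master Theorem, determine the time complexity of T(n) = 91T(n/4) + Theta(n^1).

Master Theorem for T(n) = 91T(n/4) + O(n^1):

a = 91, b = 4, c = 1
log_b(a) = log_4(91) = 3.2539

Case 1: c = 1 < log_4(91) = 3.2539
T(n) = O(n^(log_4 91))

For T(n) = 91T(n/4) + O(n^1): log_4(91) = 3.2539. This is Case 1 of the Master Theorem (c < log_b(a), work dominated by leaves), giving O(n^(log_4 91)).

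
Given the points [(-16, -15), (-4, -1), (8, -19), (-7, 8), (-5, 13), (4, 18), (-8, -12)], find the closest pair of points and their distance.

Computing all pairwise distances among 7 points:

d((-16, -15), (-4, -1)) = 18.4391
d((-16, -15), (8, -19)) = 24.3311
d((-16, -15), (-7, 8)) = 24.6982
d((-16, -15), (-5, 13)) = 30.0832
d((-16, -15), (4, 18)) = 38.5876
d((-16, -15), (-8, -12)) = 8.544
d((-4, -1), (8, -19)) = 21.6333
d((-4, -1), (-7, 8)) = 9.4868
d((-4, -1), (-5, 13)) = 14.0357
d((-4, -1), (4, 18)) = 20.6155
d((-4, -1), (-8, -12)) = 11.7047
d((8, -19), (-7, 8)) = 30.8869
d((8, -19), (-5, 13)) = 34.5398
d((8, -19), (4, 18)) = 37.2156
d((8, -19), (-8, -12)) = 17.4642
d((-7, 8), (-5, 13)) = 5.3852 <-- minimum
d((-7, 8), (4, 18)) = 14.8661
d((-7, 8), (-8, -12)) = 20.025
d((-5, 13), (4, 18)) = 10.2956
d((-5, 13), (-8, -12)) = 25.1794
d((4, 18), (-8, -12)) = 32.311

Closest pair: (-7, 8) and (-5, 13) with distance 5.3852

The closest pair is (-7, 8) and (-5, 13) with Euclidean distance 5.3852. For 7 points, brute-force pairwise comparison is shown above. For large n, the divide-and-conquer algorithm (sort by x, recurse on halves, check the dividing strip) achieves O(n log n).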